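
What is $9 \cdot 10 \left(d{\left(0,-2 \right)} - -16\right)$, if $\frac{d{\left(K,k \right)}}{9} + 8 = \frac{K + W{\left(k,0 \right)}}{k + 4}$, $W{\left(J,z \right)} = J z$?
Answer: $-5040$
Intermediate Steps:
$d{\left(K,k \right)} = -72 + \frac{9 K}{4 + k}$ ($d{\left(K,k \right)} = -72 + 9 \frac{K + k 0}{k + 4} = -72 + 9 \frac{K + 0}{4 + k} = -72 + 9 \frac{K}{4 + k} = -72 + \frac{9 K}{4 + k}$)
$9 \cdot 10 \left(d{\left(0,-2 \right)} - -16\right) = 9 \cdot 10 \left(\frac{9 \left(-32 + 0 - -16\right)}{4 - 2} - -16\right) = 90 \left(\frac{9 \left(-32 + 0 + 16\right)}{2} + 16\right) = 90 \left(9 \cdot \frac{1}{2} \left(-16\right) + 16\right) = 90 \left(-72 + 16\right) = 90 \left(-56\right) = -5040$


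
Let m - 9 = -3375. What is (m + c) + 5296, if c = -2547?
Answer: -617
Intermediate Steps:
m = -3366 (m = 9 - 3375 = -3366)
(m + c) + 5296 = (-3366 - 2547) + 5296 = -5913 + 5296 = -617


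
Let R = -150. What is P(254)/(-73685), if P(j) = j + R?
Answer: -104/73685 ≈ -0.0014114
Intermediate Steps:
P(j) = -150 + j (P(j) = j - 150 = -150 + j)
P(254)/(-73685) = (-150 + 254)/(-73685) = 104*(-1/73685) = -104/73685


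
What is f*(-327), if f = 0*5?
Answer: 0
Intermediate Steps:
f = 0
f*(-327) = 0*(-327) = 0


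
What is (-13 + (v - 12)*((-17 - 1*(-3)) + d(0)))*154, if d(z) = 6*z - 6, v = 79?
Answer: -208362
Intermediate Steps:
d(z) = -6 + 6*z
(-13 + (v - 12)*((-17 - 1*(-3)) + d(0)))*154 = (-13 + (79 - 12)*((-17 - 1*(-3)) + (-6 + 6*0)))*154 = (-13 + 67*((-17 + 3) + (-6 + 0)))*154 = (-13 + 67*(-14 - 6))*154 = (-13 + 67*(-20))*154 = (-13 - 1340)*154 = -1353*154 = -208362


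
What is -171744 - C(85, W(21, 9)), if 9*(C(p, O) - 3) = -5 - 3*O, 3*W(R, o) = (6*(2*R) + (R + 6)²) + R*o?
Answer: -1544548/9 ≈ -1.7162e+5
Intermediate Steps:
W(R, o) = 4*R + (6 + R)²/3 + R*o/3 (W(R, o) = ((6*(2*R) + (R + 6)²) + R*o)/3 = ((12*R + (6 + R)²) + R*o)/3 = (((6 + R)² + 12*R) + R*o)/3 = ((6 + R)² + 12*R + R*o)/3 = 4*R + (6 + R)²/3 + R*o/3)
C(p, O) = 22/9 - O/3 (C(p, O) = 3 + (-5 - 3*O)/9 = 3 + (-5/9 - O/3) = 22/9 - O/3)
-171744 - C(85, W(21, 9)) = -171744 - (22/9 - (4*21 + (6 + 21)²/3 + (⅓)*21*9)/3) = -171744 - (22/9 - (84 + (⅓)*27² + 63)/3) = -171744 - (22/9 - (84 + (⅓)*729 + 63)/3) = -171744 - (22/9 - (84 + 243 + 63)/3) = -171744 - (22/9 - ⅓*390) = -171744 - (22/9 - 130) = -171744 - 1*(-1148/9) = -171744 + 1148/9 = -1544548/9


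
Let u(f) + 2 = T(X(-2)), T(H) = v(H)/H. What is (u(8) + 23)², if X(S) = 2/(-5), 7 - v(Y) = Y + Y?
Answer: 9/4 ≈ 2.2500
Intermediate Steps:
v(Y) = 7 - 2*Y (v(Y) = 7 - (Y + Y) = 7 - 2*Y)
X(S) = -⅖ (X(S) = 2*(-⅕) = -⅖)
T(H) = (7 - 2*H)/H
u(f) = -43/2 (u(f) = -2 + (-2 + 7/(-⅖)) = -2 + (-2 + 7*(-5/2)) = -2 + (-2 - 35/2) = -2 - 39/2 = -43/2)
(u(8) + 23)² = (-43/2 + 23)² = (3/2)² = 9/4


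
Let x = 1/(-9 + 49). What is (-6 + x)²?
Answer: 57121/1600 ≈ 35.701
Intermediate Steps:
x = 1/40 ≈ 0.025000
(-6 + x)² = (-6 + 1/40)² = (-239/40)² = 57121/1600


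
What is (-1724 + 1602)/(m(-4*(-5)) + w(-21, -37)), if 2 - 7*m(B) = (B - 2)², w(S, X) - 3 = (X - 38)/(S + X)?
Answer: 7076/2419 ≈ 2.9252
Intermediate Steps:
w(S, X) = 3 + (-38 + X)/(S + X) (w(S, X) = 3 + (X - 38)/(S + X) = 3 + (-38 + X)/(S + X))
m(B) = 2/7 - (-2 + B)²/7 (m(B) = 2/7 - (B - 2)²/7 = 2/7 - (-2 + B)²/7)
(-1724 + 1602)/(m(-4*(-5)) + w(-21, -37)) = (-1724 + 1602)/((2/7 - (-2 - 4*(-5))²/7) + (-38 + 3*(-21) + 4*(-37))/(-21 - 37)) = -122/((2/7 - (-2 + 20)²/7) + (-38 - 63 - 148)/(-58)) = -122/((2/7 - ⅐*18²) - 1/58*(-249)) = -122/((2/7 - ⅐*324) + 249/58) = -122/((2/7 - 324/7) + 249/58) = -122/(-46 + 249/58) = -122/(-2419/58) = -122*(-58/2419) = 7076/2419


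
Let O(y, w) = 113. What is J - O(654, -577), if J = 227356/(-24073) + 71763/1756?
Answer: -3448443681/42272188 ≈ -81.577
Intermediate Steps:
J = 1328313563/42272188 (J = 227356*(-1/24073) + 71763*(1/1756) = -227356/24073 + 71763/1756 = 1328313563/42272188 ≈ 31.423)
J - O(654, -577) = 1328313563/42272188 - 1*113 = 1328313563/42272188 - 113 = -3448443681/42272188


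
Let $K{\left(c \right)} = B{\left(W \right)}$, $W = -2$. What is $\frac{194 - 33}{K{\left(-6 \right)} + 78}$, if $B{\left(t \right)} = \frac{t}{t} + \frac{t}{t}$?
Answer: $\frac{161}{80} \approx 2.0125$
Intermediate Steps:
$B{\left(t \right)} = 2$ ($B{\left(t \right)} = 1 + 1 = 2$)
$K{\left(c \right)} = 2$
$\frac{194 - 33}{K{\left(-6 \right)} + 78} = \frac{194 - 33}{2 + 78} = \frac{161}{80}$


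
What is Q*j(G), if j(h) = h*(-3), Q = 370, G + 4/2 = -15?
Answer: 18870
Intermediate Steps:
G = -17 (G = -2 - 15 = -17)
j(h) = -3*h
Q*j(G) = 370*(-3*(-17)) = 370*51 = 18870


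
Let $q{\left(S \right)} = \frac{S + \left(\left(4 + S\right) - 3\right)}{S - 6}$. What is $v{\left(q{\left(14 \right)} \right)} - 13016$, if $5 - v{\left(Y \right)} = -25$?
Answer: $-12986$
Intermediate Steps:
$q{\left(S \right)} = \frac{1 + 2 S}{-6 + S}$ ($q{\left(S \right)} = \frac{S + \left(1 + S\right)}{-6 + S} = \frac{1 + 2 S}{-6 + S}$)
$v{\left(Y \right)} = 30$ ($v{\left(Y \right)} = 5 - -25 = 5 + 25 = 30$)
$v{\left(q{\left(14 \right)} \right)} - 13016 = 30 - 13016 = -12986$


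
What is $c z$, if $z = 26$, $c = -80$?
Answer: $-2080$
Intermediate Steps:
$c z = \left(-80\right) 26 = -2080$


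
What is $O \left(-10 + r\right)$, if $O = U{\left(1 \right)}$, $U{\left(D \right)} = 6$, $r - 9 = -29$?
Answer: $-180$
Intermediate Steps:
$r = -20$ ($r = 9 - 29 = -20$)
$O = 6$
$O \left(-10 + r\right) = 6 \left(-10 - 20\right) = 6 \left(-30\right) = -180$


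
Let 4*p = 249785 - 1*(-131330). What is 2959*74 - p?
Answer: 494749/4 ≈ 1.2369e+5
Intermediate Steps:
p = 381115/4 (p = (249785 - 1*(-131330))/4 = (249785 + 131330)/4 = (¼)*381115 = 381115/4 ≈ 95279.)
2959*74 - p = 2959*74 - 1*381115/4 = 218966 - 381115/4 = 494749/4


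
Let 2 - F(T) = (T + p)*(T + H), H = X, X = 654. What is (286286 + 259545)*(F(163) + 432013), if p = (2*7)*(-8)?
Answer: 213064039188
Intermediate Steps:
H = 654
p = -112 (p = 14*(-8) = -112)
F(T) = 2 - (-112 + T)*(654 + T) (F(T) = 2 - (T - 112)*(T + 654) = 2 - (-112 + T)*(654 + T))
(286286 + 259545)*(F(163) + 432013) = (286286 + 259545)*((73250 - 1*163² - 542*163) + 432013) = 545831*((73250 - 1*26569 - 88346) + 432013) = 545831*((73250 - 26569 - 88346) + 432013) = 545831*(-41665 + 432013) = 545831*390348 = 213064039188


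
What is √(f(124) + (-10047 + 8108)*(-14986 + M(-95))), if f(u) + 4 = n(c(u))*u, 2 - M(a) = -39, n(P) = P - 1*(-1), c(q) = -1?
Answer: √28978351 ≈ 5383.2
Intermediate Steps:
n(P) = 1 + P (n(P) = P + 1 = 1 + P)
M(a) = 41 (M(a) = 2 - 1*(-39) = 2 + 39 = 41)
f(u) = -4 (f(u) = -4 + (1 - 1)*u = -4 + 0*u = -4 + 0 = -4)
√(f(124) + (-10047 + 8108)*(-14986 + M(-95))) = √(-4 + (-10047 + 8108)*(-14986 + 41)) = √(-4 - 1939*(-14945)) = √(-4 + 28978355) = √28978351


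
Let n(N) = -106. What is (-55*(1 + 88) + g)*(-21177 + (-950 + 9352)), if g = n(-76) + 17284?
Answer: -156915325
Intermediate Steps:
g = 17178 (g = -106 + 17284 = 17178)
(-55*(1 + 88) + g)*(-21177 + (-950 + 9352)) = (-55*(1 + 88) + 17178)*(-21177 + (-950 + 9352)) = (-55*89 + 17178)*(-21177 + 8402) = (-4895 + 17178)*(-12775) = 12283*(-12775) = -156915325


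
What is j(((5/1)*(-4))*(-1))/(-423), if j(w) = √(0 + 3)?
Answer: -√3/423 ≈ -0.0040947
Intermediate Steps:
j(w) = √3
j(((5/1)*(-4))*(-1))/(-423) = √3/(-423) = √3*(-1/423) = -√3/423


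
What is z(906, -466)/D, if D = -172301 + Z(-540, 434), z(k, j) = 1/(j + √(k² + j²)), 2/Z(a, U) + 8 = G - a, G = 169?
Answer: -163333/49571516883582 - 701*√259498/49571516883582 ≈ -1.0499e-8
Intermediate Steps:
Z(a, U) = 2/(161 - a) (Z(a, U) = 2/(-8 + (169 - a)) = 2/(161 - a))
z(k, j) = 1/(j + √(j² + k²))
D = -120782999/701 (D = -172301 - 2/(-161 - 540) = -172301 - 2/(-701) = -172301 - 2*(-1/701) = -172301 + 2/701 = -120782999/701 ≈ -1.7230e+5)
z(906, -466)/D = 1/((-466 + √((-466)² + 906²))*(-120782999/701)) = -701/120782999/(-466 + √(217156 + 820836)) = -701/120782999/(-466 + √1037992) = -701/120782999/(-466 + 2*√259498) = -701/(120782999*(-466 + 2*√259498))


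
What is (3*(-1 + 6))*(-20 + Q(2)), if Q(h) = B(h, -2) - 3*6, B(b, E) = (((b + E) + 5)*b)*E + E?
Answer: -900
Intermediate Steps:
B(b, E) = E + E*b*(5 + E + b) (B(b, E) = (((E + b) + 5)*b)*E + E = ((5 + E + b)*b)*E + E = (b*(5 + E + b))*E + E = E*b*(5 + E + b) + E = E + E*b*(5 + E + b))
Q(h) = -20 - 6*h - 2*h² (Q(h) = -2*(1 + h² + 5*h - 2*h) - 3*6 = -2*(1 + h² + 3*h) - 18 = (-2 - 6*h - 2*h²) - 18 = -20 - 6*h - 2*h²)
(3*(-1 + 6))*(-20 + Q(2)) = (3*(-1 + 6))*(-20 + (-20 - 6*2 - 2*2²)) = (3*5)*(-20 + (-20 - 12 - 2*4)) = 15*(-20 + (-20 - 12 - 8)) = 15*(-20 - 40) = 15*(-60) = -900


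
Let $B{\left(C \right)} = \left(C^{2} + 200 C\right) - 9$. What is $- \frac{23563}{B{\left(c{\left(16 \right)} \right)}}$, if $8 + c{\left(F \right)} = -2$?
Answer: $\frac{23563}{1909} \approx 12.343$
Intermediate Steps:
$c{\left(F \right)} = -10$ ($c{\left(F \right)} = -8 - 2 = -10$)
$B{\left(C \right)} = -9 + C^{2} + 200 C$
$- \frac{23563}{B{\left(c{\left(16 \right)} \right)}} = - \frac{23563}{-9 + \left(-10\right)^{2} + 200 \left(-10\right)} = - \frac{23563}{-9 + 100 - 2000} = - \frac{23563}{-1909} = \left(-23563\right) \left(- \frac{1}{1909}\right) = \frac{23563}{1909}$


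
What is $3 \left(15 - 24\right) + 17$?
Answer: $-10$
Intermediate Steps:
$3 \left(15 - 24\right) + 17 = 3 \left(-9\right) + 17 = -27 + 17 = -10$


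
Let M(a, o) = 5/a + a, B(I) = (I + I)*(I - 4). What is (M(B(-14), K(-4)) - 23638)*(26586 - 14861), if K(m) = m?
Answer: -19529714425/72 ≈ -2.7125e+8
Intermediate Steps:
B(I) = 2*I*(-4 + I) (B(I) = (2*I)*(-4 + I) = 2*I*(-4 + I))
M(a, o) = a + 5/a
(M(B(-14), K(-4)) - 23638)*(26586 - 14861) = ((2*(-14)*(-4 - 14) + 5/((2*(-14)*(-4 - 14)))) - 23638)*(26586 - 14861) = ((2*(-14)*(-18) + 5/((2*(-14)*(-18)))) - 23638)*11725 = ((504 + 5/504) - 23638)*11725 = (254021/504 - 23638)*11725 = -11659531/504*11725 = -19529714425/72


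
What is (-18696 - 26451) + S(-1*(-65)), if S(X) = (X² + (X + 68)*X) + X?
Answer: -32212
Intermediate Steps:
S(X) = X + X² + X*(68 + X) (S(X) = (X² + (68 + X)*X) + X = (X² + X*(68 + X)) + X = X + X² + X*(68 + X))
(-18696 - 26451) + S(-1*(-65)) = (-18696 - 26451) + (-1*(-65))*(69 + 2*(-1*(-65))) = -45147 + 65*(69 + 2*65) = -45147 + 65*(69 + 130) = -45147 + 65*199 = -45147 + 12935 = -32212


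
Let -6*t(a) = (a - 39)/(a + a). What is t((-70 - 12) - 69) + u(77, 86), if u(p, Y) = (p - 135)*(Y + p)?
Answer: -8565419/906 ≈ -9454.1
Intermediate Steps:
u(p, Y) = (-135 + p)*(Y + p)
t(a) = -(-39 + a)/(12*a) (t(a) = -(a - 39)/(6*(a + a)) = -(-39 + a)/(6*(2*a)) = -(-39 + a)*1/(2*a)/6 = -(-39 + a)/(12*a))
t((-70 - 12) - 69) + u(77, 86) = (39 - ((-70 - 12) - 69))/(12*((-70 - 12) - 69)) + (77² - 135*86 - 135*77 + 86*77) = (39 - (-82 - 69))/(12*(-82 - 69)) + (5929 - 11610 - 10395 + 6622) = (1/12)*(39 - 1*(-151))/(-151) - 9454 = (1/12)*(-1/151)*(39 + 151) - 9454 = (1/12)*(-1/151)*190 - 9454 = -95/906 - 9454 = -8565419/906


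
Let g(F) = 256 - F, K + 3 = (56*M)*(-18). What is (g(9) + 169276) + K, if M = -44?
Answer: 213872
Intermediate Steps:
K = 44349 (K = -3 + (56*(-44))*(-18) = -3 - 2464*(-18) = -3 + 44352 = 44349)
(g(9) + 169276) + K = ((256 - 1*9) + 169276) + 44349 = ((256 - 9) + 169276) + 44349 = (247 + 169276) + 44349 = 169523 + 44349 = 213872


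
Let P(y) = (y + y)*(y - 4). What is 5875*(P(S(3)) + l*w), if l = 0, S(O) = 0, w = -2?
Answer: 0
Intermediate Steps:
P(y) = 2*y*(-4 + y) (P(y) = (2*y)*(-4 + y) = 2*y*(-4 + y))
5875*(P(S(3)) + l*w) = 5875*(2*0*(-4 + 0) + 0*(-2)) = 5875*(2*0*(-4) + 0) = 5875*(0 + 0) = 5875*0 = 0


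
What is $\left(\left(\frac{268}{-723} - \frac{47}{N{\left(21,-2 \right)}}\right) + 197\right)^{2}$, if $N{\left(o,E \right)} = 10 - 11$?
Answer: $\frac{31026708736}{522729} \approx 59355.0$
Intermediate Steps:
$N{\left(o,E \right)} = -1$
$\left(\left(\frac{268}{-723} - \frac{47}{N{\left(21,-2 \right)}}\right) + 197\right)^{2} = \left(\left(\frac{268}{-723} - \frac{47}{-1}\right) + 197\right)^{2} = \left(\left(268 \left(- \frac{1}{723}\right) - -47\right) + 197\right)^{2} = \left(\left(- \frac{268}{723} + 47\right) + 197\right)^{2} = \left(\frac{33713}{723} + 197\right)^{2} = \left(\frac{176144}{723}\right)^{2} = \frac{31026708736}{522729}$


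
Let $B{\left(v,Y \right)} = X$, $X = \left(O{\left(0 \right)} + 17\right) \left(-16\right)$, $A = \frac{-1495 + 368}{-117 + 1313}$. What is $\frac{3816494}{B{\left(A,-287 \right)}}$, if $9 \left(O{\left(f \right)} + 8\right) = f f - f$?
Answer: $- \frac{1908247}{72} \approx -26503.0$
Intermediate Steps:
$O{\left(f \right)} = -8 - \frac{f}{9} + \frac{f^{2}}{9}$ ($O{\left(f \right)} = -8 + \frac{f f - f}{9} = -8 + \frac{f^{2} - f}{9} = -8 + \left(- \frac{f}{9} + \frac{f^{2}}{9}\right) = -8 - \frac{f}{9} + \frac{f^{2}}{9}$)
$A = - \frac{49}{52}$ ($A = - \frac{1127}{1196} = \left(-1127\right) \frac{1}{1196} = - \frac{49}{52} \approx -0.94231$)
$X = -144$ ($X = \left(\left(-8 - 0 + \frac{0^{2}}{9}\right) + 17\right) \left(-16\right) = \left(\left(-8 + 0 + \frac{1}{9} \cdot 0\right) + 17\right) \left(-16\right) = \left(\left(-8 + 0 + 0\right) + 17\right) \left(-16\right) = \left(-8 + 17\right) \left(-16\right) = 9 \left(-16\right) = -144$)
$B{\left(v,Y \right)} = -144$
$\frac{3816494}{B{\left(A,-287 \right)}} = \frac{3816494}{-144} = 3816494 \left(- \frac{1}{144}\right) = - \frac{1908247}{72}$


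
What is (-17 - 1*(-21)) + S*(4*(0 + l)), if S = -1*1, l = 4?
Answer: -12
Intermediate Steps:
S = -1
(-17 - 1*(-21)) + S*(4*(0 + l)) = (-17 - 1*(-21)) - 4*(0 + 4) = (-17 + 21) - 4*4 = 4 - 1*16 = 4 - 16 = -12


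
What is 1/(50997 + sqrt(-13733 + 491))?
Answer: 16999/866902417 - I*sqrt(13242)/2600707251 ≈ 1.9609e-5 - 4.4247e-8*I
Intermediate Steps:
1/(50997 + sqrt(-13733 + 491)) = 1/(50997 + sqrt(-13242)) = 1/(50997 + I*sqrt(13242))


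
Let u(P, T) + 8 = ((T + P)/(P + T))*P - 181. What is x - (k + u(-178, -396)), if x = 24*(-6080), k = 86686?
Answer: -232239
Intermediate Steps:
x = -145920
u(P, T) = -189 + P (u(P, T) = -8 + (((T + P)/(P + T))*P - 181) = -8 + (((P + T)/(P + T))*P - 181) = -8 + (1*P - 181) = -8 + (P - 181) = -8 + (-181 + P) = -189 + P)
x - (k + u(-178, -396)) = -145920 - (86686 + (-189 - 178)) = -145920 - (86686 - 367) = -145920 - 1*86319 = -145920 - 86319 = -232239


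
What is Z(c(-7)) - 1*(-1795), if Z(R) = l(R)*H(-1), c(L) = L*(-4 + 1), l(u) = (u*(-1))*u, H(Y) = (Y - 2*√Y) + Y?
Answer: 2677 + 882*I ≈ 2677.0 + 882.0*I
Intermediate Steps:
H(Y) = -2*√Y + 2*Y
l(u) = -u² (l(u) = (-u)*u = -u²)
c(L) = -3*L (c(L) = L*(-3) = -3*L)
Z(R) = -R²*(-2 - 2*I) (Z(R) = (-R²)*(-2*I + 2*(-1)) = (-R²)*(-2*I - 2) = (-R²)*(-2 - 2*I) = -R²*(-2 - 2*I))
Z(c(-7)) - 1*(-1795) = 2*(-3*(-7))²*(1 + I) - 1*(-1795) = 2*21²*(1 + I) + 1795 = 2*441*(1 + I) + 1795 = (882 + 882*I) + 1795 = 2677 + 882*I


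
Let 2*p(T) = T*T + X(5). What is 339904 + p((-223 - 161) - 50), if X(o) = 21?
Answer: 868185/2 ≈ 4.3409e+5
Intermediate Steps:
p(T) = 21/2 + T²/2 (p(T) = (T*T + 21)/2 = (T² + 21)/2 = (21 + T²)/2 = 21/2 + T²/2)
339904 + p((-223 - 161) - 50) = 339904 + (21/2 + ((-223 - 161) - 50)²/2) = 339904 + (21/2 + (-384 - 50)²/2) = 339904 + (21/2 + (½)*(-434)²) = 339904 + (21/2 + (½)*188356) = 339904 + (21/2 + 94178) = 339904 + 188377/2 = 868185/2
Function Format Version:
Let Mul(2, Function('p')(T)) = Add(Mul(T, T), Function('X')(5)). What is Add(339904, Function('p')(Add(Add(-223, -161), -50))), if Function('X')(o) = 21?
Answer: Rational(868185, 2) ≈ 4.3409e+5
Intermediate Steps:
Function('p')(T) = Add(Rational(21, 2), Mul(Rational(1, 2), Pow(T, 2))) (Function('p')(T) = Mul(Rational(1, 2), Add(Mul(T, T), 21)) = Mul(Rational(1, 2), Add(Pow(T, 2), 21)) = Mul(Rational(1, 2), Add(21, Pow(T, 2))) = Add(Rational(21, 2), Mul(Rational(1, 2), Pow(T, 2))))
Add(339904, Function('p')(Add(Add(-223, -161), -50))) = Add(339904, Add(Rational(21, 2), Mul(Rational(1, 2), Pow(Add(Add(-223, -161), -50), 2)))) = Add(339904, Add(Rational(21, 2), Mul(Rational(1, 2), Pow(Add(-384, -50), 2)))) = Add(339904, Add(Rational(21, 2), Mul(Rational(1, 2), Pow(-434, 2)))) = Add(339904, Add(Rational(21, 2), Mul(Rational(1, 2), 188356))) = Add(339904, Add(Rational(21, 2), 94178)) = Add(339904, Rational(188377, 2)) = Rational(868185, 2)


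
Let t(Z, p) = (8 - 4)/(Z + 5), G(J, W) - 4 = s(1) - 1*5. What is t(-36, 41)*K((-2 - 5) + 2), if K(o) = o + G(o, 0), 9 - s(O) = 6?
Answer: 12/31 ≈ 0.38710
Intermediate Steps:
s(O) = 3 (s(O) = 9 - 1*6 = 9 - 6 = 3)
G(J, W) = 2 (G(J, W) = 4 + (3 - 1*5) = 4 + (3 - 5) = 4 - 2 = 2)
t(Z, p) = 4/(5 + Z)
K(o) = 2 + o (K(o) = o + 2 = 2 + o)
t(-36, 41)*K((-2 - 5) + 2) = (4/(5 - 36))*(2 + ((-2 - 5) + 2)) = (4/(-31))*(2 + (-7 + 2)) = (4*(-1/31))*(2 - 5) = -4/31*(-3) = 12/31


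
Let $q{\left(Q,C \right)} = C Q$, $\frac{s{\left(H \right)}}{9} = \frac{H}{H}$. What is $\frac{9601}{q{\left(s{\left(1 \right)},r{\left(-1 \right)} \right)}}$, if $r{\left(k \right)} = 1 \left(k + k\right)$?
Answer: $- \frac{9601}{18} \approx -533.39$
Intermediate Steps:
$s{\left(H \right)} = 9$ ($s{\left(H \right)} = 9 \frac{H}{H} = 9 \cdot 1 = 9$)
$r{\left(k \right)} = 2 k$ ($r{\left(k \right)} = 1 \cdot 2 k = 2 k$)
$\frac{9601}{q{\left(s{\left(1 \right)},r{\left(-1 \right)} \right)}} = \frac{9601}{2 \left(-1\right) 9} = \frac{9601}{\left(-2\right) 9} = \frac{9601}{-18} = 9601 \left(- \frac{1}{18}\right) = - \frac{9601}{18}$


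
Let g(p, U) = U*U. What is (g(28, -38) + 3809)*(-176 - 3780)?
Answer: -20780868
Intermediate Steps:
g(p, U) = U²
(g(28, -38) + 3809)*(-176 - 3780) = ((-38)² + 3809)*(-176 - 3780) = (1444 + 3809)*(-3956) = 5253*(-3956) = -20780868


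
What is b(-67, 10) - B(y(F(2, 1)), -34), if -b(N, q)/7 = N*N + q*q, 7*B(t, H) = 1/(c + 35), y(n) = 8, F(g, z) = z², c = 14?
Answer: -11018190/343 ≈ -32123.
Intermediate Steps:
B(t, H) = 1/343 (B(t, H) = 1/(7*(14 + 35)) = (⅐)/49 = (⅐)*(1/49) = 1/343)
b(N, q) = -7*N² - 7*q² (b(N, q) = -7*(N*N + q*q) = -7*(N² + q²) = -7*N² - 7*q²)
b(-67, 10) - B(y(F(2, 1)), -34) = (-7*(-67)² - 7*10²) - 1*1/343 = (-7*4489 - 7*100) - 1/343 = (-31423 - 700) - 1/343 = -32123 - 1/343 = -11018190/343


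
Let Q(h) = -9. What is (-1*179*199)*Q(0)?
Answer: 320589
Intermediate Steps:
(-1*179*199)*Q(0) = (-1*179*199)*(-9) = -179*199*(-9) = -35621*(-9) = 320589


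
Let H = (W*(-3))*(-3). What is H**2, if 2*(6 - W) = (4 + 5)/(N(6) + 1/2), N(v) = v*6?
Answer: 14907321/5329 ≈ 2797.4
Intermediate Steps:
N(v) = 6*v
W = 429/73 (W = 6 - (4 + 5)/(2*(6*6 + 1/2)) = 6 - 9/(2*(36 + 1/2)) = 6 - 9/(2*73/2) = 6 - 9*2/(2*73) = 6 - 1/2*18/73 = 6 - 9/73 = 429/73 ≈ 5.8767)
H = 3861/73 (H = ((429/73)*(-3))*(-3) = -1287/73*(-3) = 3861/73 ≈ 52.890)
H**2 = (3861/73)**2 = 14907321/5329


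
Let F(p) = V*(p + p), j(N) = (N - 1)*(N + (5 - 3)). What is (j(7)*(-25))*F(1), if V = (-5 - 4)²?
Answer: -218700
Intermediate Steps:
j(N) = (-1 + N)*(2 + N) (j(N) = (-1 + N)*(N + 2) = (-1 + N)*(2 + N))
V = 81 (V = (-9)² = 81)
F(p) = 162*p (F(p) = 81*(p + p) = 81*(2*p) = 162*p)
(j(7)*(-25))*F(1) = ((-2 + 7 + 7²)*(-25))*(162*1) = ((-2 + 7 + 49)*(-25))*162 = (54*(-25))*162 = -1350*162 = -218700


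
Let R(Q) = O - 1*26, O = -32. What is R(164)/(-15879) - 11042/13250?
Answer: -87283709/105198375 ≈ -0.82971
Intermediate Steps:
R(Q) = -58 (R(Q) = -32 - 1*26 = -32 - 26 = -58)
R(164)/(-15879) - 11042/13250 = -58/(-15879) - 11042/13250 = -58*(-1/15879) - 11042*1/13250 = 58/15879 - 5521/6625 = -87283709/105198375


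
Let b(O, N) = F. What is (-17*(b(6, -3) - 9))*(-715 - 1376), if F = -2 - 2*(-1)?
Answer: -319923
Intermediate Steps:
F = 0 (F = -2 + 2 = 0)
b(O, N) = 0
(-17*(b(6, -3) - 9))*(-715 - 1376) = (-17*(0 - 9))*(-715 - 1376) = -17*(-9)*(-2091) = 153*(-2091) = -319923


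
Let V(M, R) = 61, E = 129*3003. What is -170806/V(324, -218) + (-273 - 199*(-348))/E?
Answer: -22054605401/7876869 ≈ -2799.9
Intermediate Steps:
E = 387387
-170806/V(324, -218) + (-273 - 199*(-348))/E = -170806/61 + (-273 - 199*(-348))/387387 = -170806*1/61 + (-273 + 69252)*(1/387387) = -170806/61 + 68979*(1/387387) = -170806/61 + 22993/129129 = -22054605401/7876869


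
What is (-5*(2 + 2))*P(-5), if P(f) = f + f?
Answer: 200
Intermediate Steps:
P(f) = 2*f
(-5*(2 + 2))*P(-5) = (-5*(2 + 2))*(2*(-5)) = -5*4*(-10) = -20*(-10) = 200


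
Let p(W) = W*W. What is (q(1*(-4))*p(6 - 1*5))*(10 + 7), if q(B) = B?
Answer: -68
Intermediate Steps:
p(W) = W²
(q(1*(-4))*p(6 - 1*5))*(10 + 7) = ((1*(-4))*(6 - 1*5)²)*(10 + 7) = -4*(6 - 5)²*17 = -4*1²*17 = -4*1*17 = -4*17 = -68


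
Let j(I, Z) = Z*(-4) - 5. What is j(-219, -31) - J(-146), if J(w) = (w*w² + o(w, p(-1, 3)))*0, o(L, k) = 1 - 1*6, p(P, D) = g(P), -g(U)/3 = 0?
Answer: 119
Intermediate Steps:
g(U) = 0 (g(U) = -3*0 = 0)
p(P, D) = 0
o(L, k) = -5 (o(L, k) = 1 - 6 = -5)
J(w) = 0 (J(w) = (w*w² - 5)*0 = (w³ - 5)*0 = (-5 + w³)*0 = 0)
j(I, Z) = -5 - 4*Z (j(I, Z) = -4*Z - 5 = -5 - 4*Z)
j(-219, -31) - J(-146) = (-5 - 4*(-31)) - 1*0 = (-5 + 124) + 0 = 119 + 0 = 119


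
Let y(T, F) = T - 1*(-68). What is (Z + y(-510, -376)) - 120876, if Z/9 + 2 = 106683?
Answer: 838811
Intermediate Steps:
Z = 960129 (Z = -18 + 9*106683 = -18 + 960147 = 960129)
y(T, F) = 68 + T (y(T, F) = T + 68 = 68 + T)
(Z + y(-510, -376)) - 120876 = (960129 + (68 - 510)) - 120876 = (960129 - 442) - 120876 = 959687 - 120876 = 838811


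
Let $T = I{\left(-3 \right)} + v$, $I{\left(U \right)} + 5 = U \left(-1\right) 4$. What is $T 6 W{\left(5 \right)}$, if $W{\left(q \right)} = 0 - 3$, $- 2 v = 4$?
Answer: $-90$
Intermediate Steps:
$v = -2$ ($v = \left(- \frac{1}{2}\right) 4 = -2$)
$W{\left(q \right)} = -3$
$I{\left(U \right)} = -5 - 4 U$ ($I{\left(U \right)} = -5 + U \left(-1\right) 4 = -5 + - U 4 = -5 - 4 U$)
$T = 5$ ($T = \left(-5 - -12\right) - 2 = \left(-5 + 12\right) - 2 = 7 - 2 = 5$)
$T 6 W{\left(5 \right)} = 5 \cdot 6 \left(-3\right) = 30 \left(-3\right) = -90$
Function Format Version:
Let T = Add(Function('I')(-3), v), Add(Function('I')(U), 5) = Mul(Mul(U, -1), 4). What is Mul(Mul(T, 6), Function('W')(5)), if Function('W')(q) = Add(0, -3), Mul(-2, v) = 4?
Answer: -90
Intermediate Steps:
v = -2 (v = Mul(Rational(-1, 2), 4) = -2)
Function('W')(q) = -3
Function('I')(U) = Add(-5, Mul(-4, U)) (Function('I')(U) = Add(-5, Mul(Mul(U, -1), 4)) = Add(-5, Mul(Mul(-1, U), 4)) = Add(-5, Mul(-4, U)))
T = 5 (T = Add(Add(-5, Mul(-4, -3)), -2) = Add(Add(-5, 12), -2) = Add(7, -2) = 5)
Mul(Mul(T, 6), Function('W')(5)) = Mul(Mul(5, 6), -3) = Mul(30, -3) = -90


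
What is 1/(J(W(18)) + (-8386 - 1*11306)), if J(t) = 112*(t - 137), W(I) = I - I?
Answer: -1/35036 ≈ -2.8542e-5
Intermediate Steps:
W(I) = 0
J(t) = -15344 + 112*t (J(t) = 112*(-137 + t) = -15344 + 112*t)
1/(J(W(18)) + (-8386 - 1*11306)) = 1/((-15344 + 112*0) + (-8386 - 1*11306)) = 1/((-15344 + 0) + (-8386 - 11306)) = 1/(-15344 - 19692) = 1/(-35036) = -1/35036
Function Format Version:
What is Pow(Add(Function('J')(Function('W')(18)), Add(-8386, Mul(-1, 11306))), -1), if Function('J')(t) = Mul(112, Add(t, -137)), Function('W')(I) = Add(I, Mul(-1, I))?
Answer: Rational(-1, 35036) ≈ -2.8542e-5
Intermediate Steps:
Function('W')(I) = 0
Function('J')(t) = Add(-15344, Mul(112, t)) (Function('J')(t) = Mul(112, Add(-137, t)) = Add(-15344, Mul(112, t)))
Pow(Add(Function('J')(Function('W')(18)), Add(-8386, Mul(-1, 11306))), -1) = Pow(Add(Add(-15344, Mul(112, 0)), Add(-8386, Mul(-1, 11306))), -1) = Pow(Add(Add(-15344, 0), Add(-8386, -11306)), -1) = Pow(Add(-15344, -19692), -1) = Pow(-35036, -1) = Rational(-1, 35036)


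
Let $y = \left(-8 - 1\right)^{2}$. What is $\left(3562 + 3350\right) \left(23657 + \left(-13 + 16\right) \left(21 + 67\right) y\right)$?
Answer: $311323392$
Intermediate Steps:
$y = 81$ ($y = \left(-9\right)^{2} = 81$)
$\left(3562 + 3350\right) \left(23657 + \left(-13 + 16\right) \left(21 + 67\right) y\right) = \left(3562 + 3350\right) \left(23657 + \left(-13 + 16\right) \left(21 + 67\right) 81\right) = 6912 \left(23657 + 3 \cdot 88 \cdot 81\right) = 6912 \left(23657 + 264 \cdot 81\right) = 6912 \left(23657 + 21384\right) = 6912 \cdot 45041 = 311323392$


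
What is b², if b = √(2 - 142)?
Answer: -140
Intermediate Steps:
b = 2*I*√35 (b = √(-140) = 2*I*√35 ≈ 11.832*I)
b² = (2*I*√35)² = -140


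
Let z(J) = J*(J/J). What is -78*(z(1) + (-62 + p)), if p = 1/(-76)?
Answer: 180843/38 ≈ 4759.0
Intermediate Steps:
z(J) = J (z(J) = J*1 = J)
p = -1/76 ≈ -0.013158
-78*(z(1) + (-62 + p)) = -78*(1 + (-62 - 1/76)) = -78*(1 - 4713/76) = -78*(-4637/76) = 180843/38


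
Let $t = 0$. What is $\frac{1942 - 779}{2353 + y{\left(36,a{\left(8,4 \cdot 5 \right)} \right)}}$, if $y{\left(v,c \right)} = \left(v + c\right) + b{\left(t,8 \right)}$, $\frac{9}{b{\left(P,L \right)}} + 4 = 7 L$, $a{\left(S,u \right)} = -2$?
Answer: $\frac{60476}{124133} \approx 0.48719$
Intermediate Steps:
$b{\left(P,L \right)} = \frac{9}{-4 + 7 L}$
$y{\left(v,c \right)} = \frac{9}{52} + c + v$ ($y{\left(v,c \right)} = \left(v + c\right) + \frac{9}{-4 + 7 \cdot 8} = \left(c + v\right) + \frac{9}{-4 + 56} = \left(c + v\right) + \frac{9}{52} = \frac{9}{52} + c + v$)
$\frac{1942 - 779}{2353 + y{\left(36,a{\left(8,4 \cdot 5 \right)} \right)}} = \frac{1942 - 779}{2353 + \left(\frac{9}{52} - 2 + 36\right)} = \frac{1163}{2353 + \frac{1777}{52}} = \frac{1163}{\frac{124133}{52}} = 1163 \cdot \frac{52}{124133} = \frac{60476}{124133}$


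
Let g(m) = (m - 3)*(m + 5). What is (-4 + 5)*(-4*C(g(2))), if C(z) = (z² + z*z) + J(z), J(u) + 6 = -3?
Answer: -356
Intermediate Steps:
J(u) = -9 (J(u) = -6 - 3 = -9)
g(m) = (-3 + m)*(5 + m)
C(z) = -9 + 2*z² (C(z) = (z² + z*z) - 9 = (z² + z²) - 9 = 2*z² - 9 = -9 + 2*z²)
(-4 + 5)*(-4*C(g(2))) = (-4 + 5)*(-4*(-9 + 2*(-15 + 2² + 2*2)²)) = 1*(-4*(-9 + 2*(-15 + 4 + 4)²)) = 1*(-4*(-9 + 2*(-7)²)) = 1*(-4*(-9 + 2*49)) = 1*(-4*(-9 + 98)) = 1*(-4*89) = 1*(-356) = -356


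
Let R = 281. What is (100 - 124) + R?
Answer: 257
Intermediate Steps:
(100 - 124) + R = (100 - 124) + 281 = -24 + 281 = 257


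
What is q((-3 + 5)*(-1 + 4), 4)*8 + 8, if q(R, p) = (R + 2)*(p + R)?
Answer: 648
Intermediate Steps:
q(R, p) = (2 + R)*(R + p)
q((-3 + 5)*(-1 + 4), 4)*8 + 8 = (((-3 + 5)*(-1 + 4))**2 + 2*((-3 + 5)*(-1 + 4)) + 2*4 + ((-3 + 5)*(-1 + 4))*4)*8 + 8 = ((2*3)**2 + 2*(2*3) + 8 + (2*3)*4)*8 + 8 = (6**2 + 2*6 + 8 + 6*4)*8 + 8 = (36 + 12 + 8 + 24)*8 + 8 = 80*8 + 8 = 640 + 8 = 648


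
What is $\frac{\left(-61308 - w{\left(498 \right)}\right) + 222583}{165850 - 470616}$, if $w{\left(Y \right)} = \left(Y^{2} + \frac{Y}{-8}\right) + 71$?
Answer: $\frac{31541}{110824} \approx 0.2846$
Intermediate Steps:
$w{\left(Y \right)} = 71 + Y^{2} - \frac{Y}{8}$ ($w{\left(Y \right)} = \left(Y^{2} - \frac{Y}{8}\right) + 71 = 71 + Y^{2} - \frac{Y}{8}$)
$\frac{\left(-61308 - w{\left(498 \right)}\right) + 222583}{165850 - 470616} = \frac{\left(-61308 - \left(71 + 498^{2} - \frac{249}{4}\right)\right) + 222583}{165850 - 470616} = \frac{\left(-61308 - \left(71 + 248004 - \frac{249}{4}\right)\right) + 222583}{-304766} = \left(\left(-61308 - \frac{992051}{4}\right) + 222583\right) \left(- \frac{1}{304766}\right) = \left(- \frac{1237283}{4} + 222583\right) \left(- \frac{1}{304766}\right) = \left(- \frac{346951}{4}\right) \left(- \frac{1}{304766}\right) = \frac{31541}{110824}$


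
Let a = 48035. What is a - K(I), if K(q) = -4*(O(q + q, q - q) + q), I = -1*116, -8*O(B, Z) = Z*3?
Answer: 47571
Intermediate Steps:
O(B, Z) = -3*Z/8 (O(B, Z) = -Z*3/8 = -3*Z/8)
I = -116
K(q) = -4*q (K(q) = -4*(-3*(q - q)/8 + q) = -4*(-3/8*0 + q) = -4*(0 + q) = -4*q)
a - K(I) = 48035 - (-4)*(-116) = 48035 - 1*464 = 48035 - 464 = 47571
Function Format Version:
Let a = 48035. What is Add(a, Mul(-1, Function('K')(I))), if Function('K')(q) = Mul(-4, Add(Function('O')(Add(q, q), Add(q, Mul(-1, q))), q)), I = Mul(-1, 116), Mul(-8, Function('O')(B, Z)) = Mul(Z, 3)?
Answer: 47571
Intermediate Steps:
Function('O')(B, Z) = Mul(Rational(-3, 8), Z) (Function('O')(B, Z) = Mul(Rational(-1, 8), Mul(Z, 3)) = Mul(Rational(-1, 8), Mul(3, Z)) = Mul(Rational(-3, 8), Z))
I = -116
Function('K')(q) = Mul(-4, q) (Function('K')(q) = Mul(-4, Add(Mul(Rational(-3, 8), Add(q, Mul(-1, q))), q)) = Mul(-4, Add(Mul(Rational(-3, 8), 0), q)) = Mul(-4, Add(0, q)) = Mul(-4, q))
Add(a, Mul(-1, Function('K')(I))) = Add(48035, Mul(-1, Mul(-4, -116))) = Add(48035, Mul(-1, 464)) = Add(48035, -464) = 47571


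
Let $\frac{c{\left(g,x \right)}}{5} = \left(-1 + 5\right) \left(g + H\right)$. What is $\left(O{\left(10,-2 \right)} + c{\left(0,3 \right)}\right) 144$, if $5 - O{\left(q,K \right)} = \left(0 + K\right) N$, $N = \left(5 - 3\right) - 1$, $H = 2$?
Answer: $6768$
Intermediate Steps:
$c{\left(g,x \right)} = 40 + 20 g$ ($c{\left(g,x \right)} = 5 \left(-1 + 5\right) \left(g + 2\right) = 5 \cdot 4 \left(2 + g\right) = 5 \left(8 + 4 g\right) = 40 + 20 g$)
$N = 1$ ($N = 2 - 1 = 1$)
$O{\left(q,K \right)} = 5 - K$ ($O{\left(q,K \right)} = 5 - \left(0 + K\right) 1 = 5 - K 1 = 5 - K$)
$\left(O{\left(10,-2 \right)} + c{\left(0,3 \right)}\right) 144 = \left(\left(5 - -2\right) + \left(40 + 20 \cdot 0\right)\right) 144 = \left(\left(5 + 2\right) + \left(40 + 0\right)\right) 144 = \left(7 + 40\right) 144 = 47 \cdot 144 = 6768$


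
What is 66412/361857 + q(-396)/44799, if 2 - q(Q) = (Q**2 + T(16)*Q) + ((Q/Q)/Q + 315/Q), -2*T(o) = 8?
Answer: -1793284189733/534957447519 ≈ -3.3522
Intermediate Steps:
T(o) = -4 (T(o) = -1/2*8 = -4)
q(Q) = 2 - Q**2 - 316/Q + 4*Q (q(Q) = 2 - ((Q**2 - 4*Q) + ((Q/Q)/Q + 315/Q)) = 2 - ((Q**2 - 4*Q) + (1/Q + 315/Q)) = 2 - ((Q**2 - 4*Q) + 316/Q) = 2 - (Q**2 - 4*Q + 316/Q) = 2 + (-Q**2 - 316/Q + 4*Q) = 2 - Q**2 - 316/Q + 4*Q)
66412/361857 + q(-396)/44799 = 66412/361857 + (2 - 1*(-396)**2 - 316/(-396) + 4*(-396))/44799 = 66412*(1/361857) + (2 - 1*156816 - 316*(-1/396) - 1584)*(1/44799) = 66412/361857 + (2 - 156816 + 79/99 - 1584)*(1/44799) = 66412/361857 - 15681323/99*1/44799 = 66412/361857 - 15681323/4435101 = -1793284189733/534957447519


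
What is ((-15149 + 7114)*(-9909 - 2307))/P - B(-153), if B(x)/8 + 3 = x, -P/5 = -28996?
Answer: 13954530/7249 ≈ 1925.0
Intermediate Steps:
P = 144980 (P = -5*(-28996) = 144980)
B(x) = -24 + 8*x
((-15149 + 7114)*(-9909 - 2307))/P - B(-153) = ((-15149 + 7114)*(-9909 - 2307))/144980 - (-24 + 8*(-153)) = -8035*(-12216)*(1/144980) - (-24 - 1224) = 98155560*(1/144980) - 1*(-1248) = 4907778/7249 + 1248 = 13954530/7249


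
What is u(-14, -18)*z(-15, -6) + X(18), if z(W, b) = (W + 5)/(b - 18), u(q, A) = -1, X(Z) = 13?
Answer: 151/12 ≈ 12.583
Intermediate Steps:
z(W, b) = (5 + W)/(-18 + b)
u(-14, -18)*z(-15, -6) + X(18) = -(5 - 15)/(-18 - 6) + 13 = -(-10)/(-24) + 13 = -(-1)*(-10)/24 + 13 = -1*5/12 + 13 = -5/12 + 13 = 151/12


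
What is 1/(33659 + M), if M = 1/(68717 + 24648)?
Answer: 93365/3142572536 ≈ 2.9710e-5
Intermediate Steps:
M = 1/93365 ≈ 1.0711e-5
1/(33659 + M) = 1/(33659 + 1/93365) = 1/(3142572536/93365) = 93365/3142572536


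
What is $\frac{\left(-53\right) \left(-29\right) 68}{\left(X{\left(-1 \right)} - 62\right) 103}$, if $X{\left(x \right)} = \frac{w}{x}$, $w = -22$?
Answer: $- \frac{26129}{1030} \approx -25.368$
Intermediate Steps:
$X{\left(x \right)} = - \frac{22}{x}$
$\frac{\left(-53\right) \left(-29\right) 68}{\left(X{\left(-1 \right)} - 62\right) 103} = \frac{\left(-53\right) \left(-29\right) 68}{\left(- \frac{22}{-1} - 62\right) 103} = \frac{1537 \cdot 68}{\left(\left(-22\right) \left(-1\right) - 62\right) 103} = \frac{104516}{\left(22 - 62\right) 103} = \frac{104516}{\left(-40\right) 103} = \frac{104516}{-4120} = 104516 \left(- \frac{1}{4120}\right) = - \frac{26129}{1030}$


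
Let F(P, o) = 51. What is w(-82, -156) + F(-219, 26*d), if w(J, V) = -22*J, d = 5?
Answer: 1855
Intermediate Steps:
w(-82, -156) + F(-219, 26*d) = -22*(-82) + 51 = 1804 + 51 = 1855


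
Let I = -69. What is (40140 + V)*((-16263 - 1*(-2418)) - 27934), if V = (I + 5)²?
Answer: -1848135844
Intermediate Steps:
V = 4096 (V = (-69 + 5)² = (-64)² = 4096)
(40140 + V)*((-16263 - 1*(-2418)) - 27934) = (40140 + 4096)*((-16263 - 1*(-2418)) - 27934) = 44236*((-16263 + 2418) - 27934) = 44236*(-13845 - 27934) = 44236*(-41779) = -1848135844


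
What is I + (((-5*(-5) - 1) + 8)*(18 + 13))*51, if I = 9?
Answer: 50601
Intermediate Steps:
I + (((-5*(-5) - 1) + 8)*(18 + 13))*51 = 9 + (((-5*(-5) - 1) + 8)*(18 + 13))*51 = 9 + (((25 - 1) + 8)*31)*51 = 9 + ((24 + 8)*31)*51 = 9 + (32*31)*51 = 9 + 992*51 = 9 + 50592 = 50601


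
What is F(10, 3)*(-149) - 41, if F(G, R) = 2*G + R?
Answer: -3468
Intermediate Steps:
F(G, R) = R + 2*G
F(10, 3)*(-149) - 41 = (3 + 2*10)*(-149) - 41 = (3 + 20)*(-149) - 41 = 23*(-149) - 41 = -3427 - 41 = -3468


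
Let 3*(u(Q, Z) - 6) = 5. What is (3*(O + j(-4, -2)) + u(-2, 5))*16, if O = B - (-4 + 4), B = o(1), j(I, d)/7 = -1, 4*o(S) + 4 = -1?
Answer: -820/3 ≈ -273.33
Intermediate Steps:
o(S) = -5/4 (o(S) = -1 + (¼)*(-1) = -1 - ¼ = -5/4)
j(I, d) = -7 (j(I, d) = 7*(-1) = -7)
B = -5/4 ≈ -1.2500
u(Q, Z) = 23/3 (u(Q, Z) = 6 + (⅓)*5 = 6 + 5/3 = 23/3)
O = -5/4 (O = -5/4 - (-4 + 4) = -5/4 - 0 = -5/4 - 1*0 = -5/4 + 0 = -5/4 ≈ -1.2500)
(3*(O + j(-4, -2)) + u(-2, 5))*16 = (3*(-5/4 - 7) + 23/3)*16 = (3*(-33/4) + 23/3)*16 = (-99/4 + 23/3)*16 = -205/12*16 = -820/3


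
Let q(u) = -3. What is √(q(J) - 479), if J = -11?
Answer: I*√482 ≈ 21.954*I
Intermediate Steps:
√(q(J) - 479) = √(-3 - 479) = √(-482) = I*√482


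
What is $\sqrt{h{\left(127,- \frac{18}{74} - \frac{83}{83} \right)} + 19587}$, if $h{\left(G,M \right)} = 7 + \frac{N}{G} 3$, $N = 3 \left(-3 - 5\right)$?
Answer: $\frac{\sqrt{316022482}}{127} \approx 139.98$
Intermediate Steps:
$N = -24$ ($N = 3 \left(-8\right) = -24$)
$h{\left(G,M \right)} = 7 - \frac{72}{G}$ ($h{\left(G,M \right)} = 7 + - \frac{24}{G} 3 = 7 - \frac{72}{G}$)
$\sqrt{h{\left(127,- \frac{18}{74} - \frac{83}{83} \right)} + 19587} = \sqrt{\left(7 - \frac{72}{127}\right) + 19587} = \sqrt{\frac{817}{127} + 19587} = \sqrt{\frac{2488366}{127}} = \frac{\sqrt{316022482}}{127}$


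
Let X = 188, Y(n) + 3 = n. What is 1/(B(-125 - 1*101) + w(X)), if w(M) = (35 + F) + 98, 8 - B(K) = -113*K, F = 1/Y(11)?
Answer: -8/203175 ≈ -3.9375e-5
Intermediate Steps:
Y(n) = -3 + n
F = ⅛ (F = 1/(-3 + 11) = 1/8 = ⅛ ≈ 0.12500)
B(K) = 8 + 113*K (B(K) = 8 - (-113)*K = 8 + 113*K)
w(M) = 1065/8 (w(M) = (35 + ⅛) + 98 = 281/8 + 98 = 1065/8)
1/(B(-125 - 1*101) + w(X)) = 1/((8 + 113*(-125 - 1*101)) + 1065/8) = 1/((8 + 113*(-125 - 101)) + 1065/8) = 1/((8 + 113*(-226)) + 1065/8) = 1/((8 - 25538) + 1065/8) = 1/(-25530 + 1065/8) = 1/(-203175/8) = -8/203175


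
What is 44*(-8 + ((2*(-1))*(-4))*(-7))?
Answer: -2816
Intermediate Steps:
44*(-8 + ((2*(-1))*(-4))*(-7)) = 44*(-8 - 2*(-4)*(-7)) = 44*(-8 + 8*(-7)) = 44*(-8 - 56) = 44*(-64) = -2816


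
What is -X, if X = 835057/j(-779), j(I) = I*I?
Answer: -835057/606841 ≈ -1.3761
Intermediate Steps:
j(I) = I**2
X = 835057/606841 (X = 835057/((-779)**2) = 835057/606841 ≈ 1.3761)
-X = -1*835057/606841 = -835057/606841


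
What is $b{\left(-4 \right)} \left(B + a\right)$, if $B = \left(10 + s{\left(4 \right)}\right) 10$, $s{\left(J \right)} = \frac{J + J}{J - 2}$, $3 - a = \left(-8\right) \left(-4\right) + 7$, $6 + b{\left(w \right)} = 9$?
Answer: $312$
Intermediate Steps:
$b{\left(w \right)} = 3$ ($b{\left(w \right)} = -6 + 9 = 3$)
$a = -36$ ($a = 3 - \left(\left(-8\right) \left(-4\right) + 7\right) = 3 - \left(32 + 7\right) = 3 - 39 = -36$)
$s{\left(J \right)} = \frac{2 J}{-2 + J}$
$B = 140$ ($B = \left(10 + 2 \cdot 4 \frac{1}{-2 + 4}\right) 10 = \left(10 + 2 \cdot 4 \cdot \frac{1}{2}\right) 10 = \left(10 + 4\right) 10 = 14 \cdot 10 = 140$)
$b{\left(-4 \right)} \left(B + a\right) = 3 \left(140 - 36\right) = 3 \cdot 104 = 312$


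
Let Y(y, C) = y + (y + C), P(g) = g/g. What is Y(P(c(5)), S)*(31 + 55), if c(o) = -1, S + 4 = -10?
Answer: -1032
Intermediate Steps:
S = -14 (S = -4 - 10 = -14)
P(g) = 1
Y(y, C) = C + 2*y (Y(y, C) = y + (C + y) = C + 2*y)
Y(P(c(5)), S)*(31 + 55) = (-14 + 2*1)*(31 + 55) = (-14 + 2)*86 = -12*86 = -1032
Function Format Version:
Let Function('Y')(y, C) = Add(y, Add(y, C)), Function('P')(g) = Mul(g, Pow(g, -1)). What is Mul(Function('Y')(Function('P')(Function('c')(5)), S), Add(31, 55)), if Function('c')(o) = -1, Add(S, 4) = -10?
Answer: -1032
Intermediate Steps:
S = -14 (S = Add(-4, -10) = -14)
Function('P')(g) = 1
Function('Y')(y, C) = Add(C, Mul(2, y)) (Function('Y')(y, C) = Add(y, Add(C, y)) = Add(C, Mul(2, y)))
Mul(Function('Y')(Function('P')(Function('c')(5)), S), Add(31, 55)) = Mul(Add(-14, Mul(2, 1)), Add(31, 55)) = Mul(Add(-14, 2), 86) = Mul(-12, 86) = -1032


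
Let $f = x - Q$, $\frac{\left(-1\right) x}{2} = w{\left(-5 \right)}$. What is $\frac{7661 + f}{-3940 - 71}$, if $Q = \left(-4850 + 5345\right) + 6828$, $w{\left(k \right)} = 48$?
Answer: $- \frac{242}{4011} \approx -0.060334$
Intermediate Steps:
$x = -96$ ($x = \left(-2\right) 48 = -96$)
$Q = 7323$ ($Q = 495 + 6828 = 7323$)
$f = -7419$ ($f = -96 - 7323 = -7419$)
$\frac{7661 + f}{-3940 - 71} = \frac{7661 - 7419}{-3940 - 71} = \frac{242}{-4011} = 242 \left(- \frac{1}{4011}\right) = - \frac{242}{4011}$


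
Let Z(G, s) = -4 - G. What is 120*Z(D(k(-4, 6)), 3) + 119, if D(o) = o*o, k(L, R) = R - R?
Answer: -361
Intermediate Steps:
k(L, R) = 0
D(o) = o**2
120*Z(D(k(-4, 6)), 3) + 119 = 120*(-4 - 1*0**2) + 119 = 120*(-4 - 1*0) + 119 = 120*(-4 + 0) + 119 = 120*(-4) + 119 = -480 + 119 = -361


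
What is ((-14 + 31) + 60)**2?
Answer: 5929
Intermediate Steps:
((-14 + 31) + 60)**2 = (17 + 60)**2 = 77**2 = 5929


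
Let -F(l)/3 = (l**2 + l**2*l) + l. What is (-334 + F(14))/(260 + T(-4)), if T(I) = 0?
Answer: -2299/65 ≈ -35.369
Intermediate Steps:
F(l) = -3*l - 3*l**2 - 3*l**3 (F(l) = -3*((l**2 + l**2*l) + l) = -3*((l**2 + l**3) + l) = -3*(l + l**2 + l**3) = -3*l - 3*l**2 - 3*l**3)
(-334 + F(14))/(260 + T(-4)) = (-334 - 3*14*(1 + 14 + 14**2))/(260 + 0) = (-334 - 3*14*(1 + 14 + 196))/260 = (-334 - 3*14*211)*(1/260) = (-334 - 8862)*(1/260) = -9196*1/260 = -2299/65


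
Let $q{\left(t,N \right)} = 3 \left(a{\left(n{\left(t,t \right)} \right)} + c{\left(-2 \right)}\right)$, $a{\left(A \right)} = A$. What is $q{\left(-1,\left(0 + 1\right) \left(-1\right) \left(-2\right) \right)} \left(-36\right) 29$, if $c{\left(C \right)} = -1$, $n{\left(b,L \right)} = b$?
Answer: $6264$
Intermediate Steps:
$q{\left(t,N \right)} = -3 + 3 t$ ($q{\left(t,N \right)} = 3 \left(t - 1\right) = 3 \left(-1 + t\right) = -3 + 3 t$)
$q{\left(-1,\left(0 + 1\right) \left(-1\right) \left(-2\right) \right)} \left(-36\right) 29 = \left(-3 + 3 \left(-1\right)\right) \left(-36\right) 29 = \left(-3 - 3\right) \left(-36\right) 29 = \left(-6\right) \left(-36\right) 29 = 216 \cdot 29 = 6264$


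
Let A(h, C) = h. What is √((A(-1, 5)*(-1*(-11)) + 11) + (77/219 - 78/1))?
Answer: I*√3724095/219 ≈ 8.8118*I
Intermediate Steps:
√((A(-1, 5)*(-1*(-11)) + 11) + (77/219 - 78/1)) = √((-(-1)*(-11) + 11) + (77/219 - 78/1)) = √((-1*11 + 11) + (77*(1/219) - 78*1)) = √((-11 + 11) + (77/219 - 78)) = √(0 - 17005/219) = √(-17005/219) = I*√3724095/219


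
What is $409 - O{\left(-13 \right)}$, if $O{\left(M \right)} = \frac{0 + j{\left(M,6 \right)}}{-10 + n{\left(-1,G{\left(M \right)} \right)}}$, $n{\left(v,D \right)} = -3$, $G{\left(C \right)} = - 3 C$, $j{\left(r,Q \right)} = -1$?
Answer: $\frac{5316}{13} \approx 408.92$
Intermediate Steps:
$O{\left(M \right)} = \frac{1}{13}$ ($O{\left(M \right)} = \frac{0 - 1}{-10 - 3} = - \frac{1}{-13} = \left(-1\right) \left(- \frac{1}{13}\right) = \frac{1}{13}$)
$409 - O{\left(-13 \right)} = 409 - \frac{1}{13} = \frac{5316}{13}$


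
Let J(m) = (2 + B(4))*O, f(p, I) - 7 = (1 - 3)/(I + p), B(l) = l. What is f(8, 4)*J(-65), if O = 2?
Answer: 82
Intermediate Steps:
f(p, I) = 7 - 2/(I + p) (f(p, I) = 7 + (1 - 3)/(I + p) = 7 - 2/(I + p))
J(m) = 12 (J(m) = (2 + 4)*2 = 6*2 = 12)
f(8, 4)*J(-65) = ((-2 + 7*4 + 7*8)/(4 + 8))*12 = ((-2 + 28 + 56)/12)*12 = ((1/12)*82)*12 = (41/6)*12 = 82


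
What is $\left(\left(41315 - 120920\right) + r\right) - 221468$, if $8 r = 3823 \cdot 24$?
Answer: $-289604$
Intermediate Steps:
$r = 11469$ ($r = \frac{3823 \cdot 24}{8} = \frac{1}{8} \cdot 91752 = 11469$)
$\left(\left(41315 - 120920\right) + r\right) - 221468 = \left(\left(41315 - 120920\right) + 11469\right) - 221468 = \left(-79605 + 11469\right) - 221468 = -68136 - 221468 = -289604$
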